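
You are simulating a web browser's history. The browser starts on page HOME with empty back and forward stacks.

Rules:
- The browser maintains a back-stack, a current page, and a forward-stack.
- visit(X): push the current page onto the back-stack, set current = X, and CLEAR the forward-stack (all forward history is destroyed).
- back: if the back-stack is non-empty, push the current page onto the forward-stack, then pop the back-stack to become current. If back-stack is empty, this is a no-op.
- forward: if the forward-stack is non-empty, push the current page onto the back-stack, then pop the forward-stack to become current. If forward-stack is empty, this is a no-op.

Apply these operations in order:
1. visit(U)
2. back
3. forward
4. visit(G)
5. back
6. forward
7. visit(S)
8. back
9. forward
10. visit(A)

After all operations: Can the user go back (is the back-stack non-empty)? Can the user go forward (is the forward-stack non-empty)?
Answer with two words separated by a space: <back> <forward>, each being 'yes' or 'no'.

After 1 (visit(U)): cur=U back=1 fwd=0
After 2 (back): cur=HOME back=0 fwd=1
After 3 (forward): cur=U back=1 fwd=0
After 4 (visit(G)): cur=G back=2 fwd=0
After 5 (back): cur=U back=1 fwd=1
After 6 (forward): cur=G back=2 fwd=0
After 7 (visit(S)): cur=S back=3 fwd=0
After 8 (back): cur=G back=2 fwd=1
After 9 (forward): cur=S back=3 fwd=0
After 10 (visit(A)): cur=A back=4 fwd=0

Answer: yes no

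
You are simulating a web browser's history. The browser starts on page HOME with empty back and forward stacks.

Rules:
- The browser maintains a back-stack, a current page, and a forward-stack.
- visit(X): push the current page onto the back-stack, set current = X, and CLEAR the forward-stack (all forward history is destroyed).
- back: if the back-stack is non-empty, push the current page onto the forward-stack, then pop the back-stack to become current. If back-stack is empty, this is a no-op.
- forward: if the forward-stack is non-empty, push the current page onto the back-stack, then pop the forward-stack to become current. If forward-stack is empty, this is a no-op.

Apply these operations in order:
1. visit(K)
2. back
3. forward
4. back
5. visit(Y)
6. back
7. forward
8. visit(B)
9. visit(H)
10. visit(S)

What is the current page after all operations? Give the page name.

After 1 (visit(K)): cur=K back=1 fwd=0
After 2 (back): cur=HOME back=0 fwd=1
After 3 (forward): cur=K back=1 fwd=0
After 4 (back): cur=HOME back=0 fwd=1
After 5 (visit(Y)): cur=Y back=1 fwd=0
After 6 (back): cur=HOME back=0 fwd=1
After 7 (forward): cur=Y back=1 fwd=0
After 8 (visit(B)): cur=B back=2 fwd=0
After 9 (visit(H)): cur=H back=3 fwd=0
After 10 (visit(S)): cur=S back=4 fwd=0

Answer: S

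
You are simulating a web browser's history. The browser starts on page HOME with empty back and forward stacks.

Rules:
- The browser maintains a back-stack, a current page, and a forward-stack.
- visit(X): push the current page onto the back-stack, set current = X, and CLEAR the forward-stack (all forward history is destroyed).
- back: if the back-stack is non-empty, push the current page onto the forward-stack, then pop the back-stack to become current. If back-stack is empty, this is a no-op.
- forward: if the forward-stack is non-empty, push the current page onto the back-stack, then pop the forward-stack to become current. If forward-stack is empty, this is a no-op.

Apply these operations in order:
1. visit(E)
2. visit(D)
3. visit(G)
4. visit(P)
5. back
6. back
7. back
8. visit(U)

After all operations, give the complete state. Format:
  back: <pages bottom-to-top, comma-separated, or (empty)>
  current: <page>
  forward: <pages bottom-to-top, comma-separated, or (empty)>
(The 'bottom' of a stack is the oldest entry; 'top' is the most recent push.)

Answer: back: HOME,E
current: U
forward: (empty)

Derivation:
After 1 (visit(E)): cur=E back=1 fwd=0
After 2 (visit(D)): cur=D back=2 fwd=0
After 3 (visit(G)): cur=G back=3 fwd=0
After 4 (visit(P)): cur=P back=4 fwd=0
After 5 (back): cur=G back=3 fwd=1
After 6 (back): cur=D back=2 fwd=2
After 7 (back): cur=E back=1 fwd=3
After 8 (visit(U)): cur=U back=2 fwd=0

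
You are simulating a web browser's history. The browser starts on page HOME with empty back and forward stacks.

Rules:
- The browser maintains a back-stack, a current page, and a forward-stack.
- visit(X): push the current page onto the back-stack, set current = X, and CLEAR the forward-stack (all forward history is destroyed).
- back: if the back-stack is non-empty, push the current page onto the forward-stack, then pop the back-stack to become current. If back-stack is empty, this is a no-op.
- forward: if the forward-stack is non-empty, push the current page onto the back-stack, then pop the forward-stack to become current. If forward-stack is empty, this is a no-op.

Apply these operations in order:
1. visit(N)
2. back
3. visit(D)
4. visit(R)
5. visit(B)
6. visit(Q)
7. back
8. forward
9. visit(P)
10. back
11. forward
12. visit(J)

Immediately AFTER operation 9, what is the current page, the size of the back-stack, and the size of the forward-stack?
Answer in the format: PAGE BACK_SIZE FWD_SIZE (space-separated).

After 1 (visit(N)): cur=N back=1 fwd=0
After 2 (back): cur=HOME back=0 fwd=1
After 3 (visit(D)): cur=D back=1 fwd=0
After 4 (visit(R)): cur=R back=2 fwd=0
After 5 (visit(B)): cur=B back=3 fwd=0
After 6 (visit(Q)): cur=Q back=4 fwd=0
After 7 (back): cur=B back=3 fwd=1
After 8 (forward): cur=Q back=4 fwd=0
After 9 (visit(P)): cur=P back=5 fwd=0

P 5 0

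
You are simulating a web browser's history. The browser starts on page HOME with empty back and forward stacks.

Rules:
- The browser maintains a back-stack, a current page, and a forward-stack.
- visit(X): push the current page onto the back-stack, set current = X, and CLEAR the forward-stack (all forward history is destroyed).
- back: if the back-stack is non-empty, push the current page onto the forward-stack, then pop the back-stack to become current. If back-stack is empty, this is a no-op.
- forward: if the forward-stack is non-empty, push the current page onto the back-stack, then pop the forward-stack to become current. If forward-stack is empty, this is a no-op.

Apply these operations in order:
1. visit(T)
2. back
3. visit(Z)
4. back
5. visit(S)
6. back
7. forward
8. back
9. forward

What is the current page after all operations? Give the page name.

Answer: S

Derivation:
After 1 (visit(T)): cur=T back=1 fwd=0
After 2 (back): cur=HOME back=0 fwd=1
After 3 (visit(Z)): cur=Z back=1 fwd=0
After 4 (back): cur=HOME back=0 fwd=1
After 5 (visit(S)): cur=S back=1 fwd=0
After 6 (back): cur=HOME back=0 fwd=1
After 7 (forward): cur=S back=1 fwd=0
After 8 (back): cur=HOME back=0 fwd=1
After 9 (forward): cur=S back=1 fwd=0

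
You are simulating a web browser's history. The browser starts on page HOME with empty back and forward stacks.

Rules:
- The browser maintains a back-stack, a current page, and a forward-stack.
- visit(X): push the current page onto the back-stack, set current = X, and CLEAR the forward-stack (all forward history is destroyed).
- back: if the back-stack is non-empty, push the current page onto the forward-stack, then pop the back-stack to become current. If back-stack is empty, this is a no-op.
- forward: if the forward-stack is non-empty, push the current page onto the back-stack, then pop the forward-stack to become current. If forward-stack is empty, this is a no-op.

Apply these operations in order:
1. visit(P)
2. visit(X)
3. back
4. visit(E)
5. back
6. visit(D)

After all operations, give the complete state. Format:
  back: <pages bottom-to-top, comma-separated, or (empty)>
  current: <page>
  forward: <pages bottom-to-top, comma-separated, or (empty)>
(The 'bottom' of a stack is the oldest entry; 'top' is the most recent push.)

Answer: back: HOME,P
current: D
forward: (empty)

Derivation:
After 1 (visit(P)): cur=P back=1 fwd=0
After 2 (visit(X)): cur=X back=2 fwd=0
After 3 (back): cur=P back=1 fwd=1
After 4 (visit(E)): cur=E back=2 fwd=0
After 5 (back): cur=P back=1 fwd=1
After 6 (visit(D)): cur=D back=2 fwd=0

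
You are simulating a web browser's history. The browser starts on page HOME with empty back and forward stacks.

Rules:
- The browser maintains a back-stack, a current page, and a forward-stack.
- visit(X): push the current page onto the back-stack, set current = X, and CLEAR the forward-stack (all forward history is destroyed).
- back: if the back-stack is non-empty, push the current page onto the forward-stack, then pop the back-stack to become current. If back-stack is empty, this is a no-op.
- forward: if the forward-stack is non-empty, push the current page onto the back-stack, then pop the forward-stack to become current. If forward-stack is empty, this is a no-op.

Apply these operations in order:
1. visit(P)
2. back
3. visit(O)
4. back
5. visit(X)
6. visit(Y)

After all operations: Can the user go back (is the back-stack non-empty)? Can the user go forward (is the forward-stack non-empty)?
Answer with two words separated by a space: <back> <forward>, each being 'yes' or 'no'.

After 1 (visit(P)): cur=P back=1 fwd=0
After 2 (back): cur=HOME back=0 fwd=1
After 3 (visit(O)): cur=O back=1 fwd=0
After 4 (back): cur=HOME back=0 fwd=1
After 5 (visit(X)): cur=X back=1 fwd=0
After 6 (visit(Y)): cur=Y back=2 fwd=0

Answer: yes no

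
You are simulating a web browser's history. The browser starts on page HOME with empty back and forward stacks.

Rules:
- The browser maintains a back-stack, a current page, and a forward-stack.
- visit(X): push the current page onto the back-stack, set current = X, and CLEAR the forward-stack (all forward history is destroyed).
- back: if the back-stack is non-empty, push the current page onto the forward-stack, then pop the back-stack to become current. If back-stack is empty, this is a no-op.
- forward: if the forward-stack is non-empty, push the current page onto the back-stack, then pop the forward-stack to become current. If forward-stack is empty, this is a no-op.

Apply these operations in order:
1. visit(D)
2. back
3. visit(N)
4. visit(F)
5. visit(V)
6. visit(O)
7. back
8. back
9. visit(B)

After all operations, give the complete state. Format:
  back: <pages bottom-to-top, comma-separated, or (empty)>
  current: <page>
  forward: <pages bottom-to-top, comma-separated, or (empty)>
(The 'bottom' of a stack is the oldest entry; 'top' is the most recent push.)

After 1 (visit(D)): cur=D back=1 fwd=0
After 2 (back): cur=HOME back=0 fwd=1
After 3 (visit(N)): cur=N back=1 fwd=0
After 4 (visit(F)): cur=F back=2 fwd=0
After 5 (visit(V)): cur=V back=3 fwd=0
After 6 (visit(O)): cur=O back=4 fwd=0
After 7 (back): cur=V back=3 fwd=1
After 8 (back): cur=F back=2 fwd=2
After 9 (visit(B)): cur=B back=3 fwd=0

Answer: back: HOME,N,F
current: B
forward: (empty)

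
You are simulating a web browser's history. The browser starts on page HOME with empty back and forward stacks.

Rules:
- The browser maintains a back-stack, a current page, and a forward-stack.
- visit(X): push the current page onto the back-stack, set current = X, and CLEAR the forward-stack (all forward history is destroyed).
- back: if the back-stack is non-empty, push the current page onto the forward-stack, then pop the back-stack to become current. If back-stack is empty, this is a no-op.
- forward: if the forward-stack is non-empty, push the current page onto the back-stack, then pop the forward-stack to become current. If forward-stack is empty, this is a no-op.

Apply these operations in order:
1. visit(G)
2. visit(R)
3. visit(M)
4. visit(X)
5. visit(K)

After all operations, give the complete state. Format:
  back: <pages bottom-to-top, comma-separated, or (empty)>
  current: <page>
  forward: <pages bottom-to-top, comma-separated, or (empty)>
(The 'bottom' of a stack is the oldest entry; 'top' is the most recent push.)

Answer: back: HOME,G,R,M,X
current: K
forward: (empty)

Derivation:
After 1 (visit(G)): cur=G back=1 fwd=0
After 2 (visit(R)): cur=R back=2 fwd=0
After 3 (visit(M)): cur=M back=3 fwd=0
After 4 (visit(X)): cur=X back=4 fwd=0
After 5 (visit(K)): cur=K back=5 fwd=0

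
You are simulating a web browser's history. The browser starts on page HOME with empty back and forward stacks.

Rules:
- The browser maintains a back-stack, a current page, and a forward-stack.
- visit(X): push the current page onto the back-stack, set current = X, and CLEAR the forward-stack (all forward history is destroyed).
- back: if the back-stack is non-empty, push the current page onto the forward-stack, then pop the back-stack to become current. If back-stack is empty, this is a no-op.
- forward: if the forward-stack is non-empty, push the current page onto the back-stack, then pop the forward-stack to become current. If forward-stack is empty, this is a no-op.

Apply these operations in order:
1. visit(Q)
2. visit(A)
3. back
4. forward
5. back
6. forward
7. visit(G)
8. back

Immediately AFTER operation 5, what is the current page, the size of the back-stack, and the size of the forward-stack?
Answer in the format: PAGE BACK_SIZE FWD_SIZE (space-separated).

After 1 (visit(Q)): cur=Q back=1 fwd=0
After 2 (visit(A)): cur=A back=2 fwd=0
After 3 (back): cur=Q back=1 fwd=1
After 4 (forward): cur=A back=2 fwd=0
After 5 (back): cur=Q back=1 fwd=1

Q 1 1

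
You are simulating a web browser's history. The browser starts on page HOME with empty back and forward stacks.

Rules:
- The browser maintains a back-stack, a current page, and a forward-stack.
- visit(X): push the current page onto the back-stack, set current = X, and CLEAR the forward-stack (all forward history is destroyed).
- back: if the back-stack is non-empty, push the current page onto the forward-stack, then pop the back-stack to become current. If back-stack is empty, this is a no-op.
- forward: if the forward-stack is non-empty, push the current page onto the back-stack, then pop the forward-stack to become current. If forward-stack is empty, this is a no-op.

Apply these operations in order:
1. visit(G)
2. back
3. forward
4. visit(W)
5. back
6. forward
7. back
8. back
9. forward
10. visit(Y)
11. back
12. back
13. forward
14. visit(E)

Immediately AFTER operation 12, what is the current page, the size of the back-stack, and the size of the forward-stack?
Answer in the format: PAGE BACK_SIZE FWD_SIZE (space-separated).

After 1 (visit(G)): cur=G back=1 fwd=0
After 2 (back): cur=HOME back=0 fwd=1
After 3 (forward): cur=G back=1 fwd=0
After 4 (visit(W)): cur=W back=2 fwd=0
After 5 (back): cur=G back=1 fwd=1
After 6 (forward): cur=W back=2 fwd=0
After 7 (back): cur=G back=1 fwd=1
After 8 (back): cur=HOME back=0 fwd=2
After 9 (forward): cur=G back=1 fwd=1
After 10 (visit(Y)): cur=Y back=2 fwd=0
After 11 (back): cur=G back=1 fwd=1
After 12 (back): cur=HOME back=0 fwd=2

HOME 0 2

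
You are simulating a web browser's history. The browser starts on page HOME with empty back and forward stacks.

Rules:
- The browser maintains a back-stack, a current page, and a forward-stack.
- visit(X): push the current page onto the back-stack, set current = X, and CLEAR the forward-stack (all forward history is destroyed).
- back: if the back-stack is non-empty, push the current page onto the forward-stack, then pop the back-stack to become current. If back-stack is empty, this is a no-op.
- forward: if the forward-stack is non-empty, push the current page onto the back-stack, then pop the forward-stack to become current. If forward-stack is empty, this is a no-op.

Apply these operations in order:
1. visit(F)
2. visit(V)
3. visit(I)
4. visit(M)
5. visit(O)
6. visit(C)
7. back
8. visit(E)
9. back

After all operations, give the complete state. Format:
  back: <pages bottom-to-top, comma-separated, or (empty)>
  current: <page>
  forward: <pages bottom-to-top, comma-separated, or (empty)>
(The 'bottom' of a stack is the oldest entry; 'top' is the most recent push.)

Answer: back: HOME,F,V,I,M
current: O
forward: E

Derivation:
After 1 (visit(F)): cur=F back=1 fwd=0
After 2 (visit(V)): cur=V back=2 fwd=0
After 3 (visit(I)): cur=I back=3 fwd=0
After 4 (visit(M)): cur=M back=4 fwd=0
After 5 (visit(O)): cur=O back=5 fwd=0
After 6 (visit(C)): cur=C back=6 fwd=0
After 7 (back): cur=O back=5 fwd=1
After 8 (visit(E)): cur=E back=6 fwd=0
After 9 (back): cur=O back=5 fwd=1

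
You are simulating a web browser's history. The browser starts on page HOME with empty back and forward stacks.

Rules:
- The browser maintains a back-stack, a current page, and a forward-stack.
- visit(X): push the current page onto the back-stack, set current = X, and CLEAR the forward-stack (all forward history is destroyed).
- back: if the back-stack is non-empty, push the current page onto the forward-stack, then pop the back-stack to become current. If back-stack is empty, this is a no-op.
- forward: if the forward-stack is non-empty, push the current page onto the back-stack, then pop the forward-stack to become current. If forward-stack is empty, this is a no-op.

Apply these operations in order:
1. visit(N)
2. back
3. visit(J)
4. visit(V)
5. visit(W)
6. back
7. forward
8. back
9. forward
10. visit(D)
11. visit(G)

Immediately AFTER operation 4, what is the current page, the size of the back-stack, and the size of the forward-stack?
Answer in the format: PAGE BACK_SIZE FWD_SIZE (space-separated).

After 1 (visit(N)): cur=N back=1 fwd=0
After 2 (back): cur=HOME back=0 fwd=1
After 3 (visit(J)): cur=J back=1 fwd=0
After 4 (visit(V)): cur=V back=2 fwd=0

V 2 0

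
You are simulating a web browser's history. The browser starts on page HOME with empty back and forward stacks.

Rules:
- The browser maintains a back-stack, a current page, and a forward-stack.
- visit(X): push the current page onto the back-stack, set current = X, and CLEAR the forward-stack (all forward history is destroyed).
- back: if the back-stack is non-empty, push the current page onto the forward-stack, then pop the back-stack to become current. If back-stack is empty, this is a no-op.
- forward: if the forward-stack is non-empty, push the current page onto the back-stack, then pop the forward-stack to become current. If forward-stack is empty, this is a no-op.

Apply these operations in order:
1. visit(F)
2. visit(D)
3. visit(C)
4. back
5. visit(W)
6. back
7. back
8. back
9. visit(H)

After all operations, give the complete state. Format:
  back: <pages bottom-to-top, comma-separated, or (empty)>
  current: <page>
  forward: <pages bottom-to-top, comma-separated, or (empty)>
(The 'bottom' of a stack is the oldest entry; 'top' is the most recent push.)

After 1 (visit(F)): cur=F back=1 fwd=0
After 2 (visit(D)): cur=D back=2 fwd=0
After 3 (visit(C)): cur=C back=3 fwd=0
After 4 (back): cur=D back=2 fwd=1
After 5 (visit(W)): cur=W back=3 fwd=0
After 6 (back): cur=D back=2 fwd=1
After 7 (back): cur=F back=1 fwd=2
After 8 (back): cur=HOME back=0 fwd=3
After 9 (visit(H)): cur=H back=1 fwd=0

Answer: back: HOME
current: H
forward: (empty)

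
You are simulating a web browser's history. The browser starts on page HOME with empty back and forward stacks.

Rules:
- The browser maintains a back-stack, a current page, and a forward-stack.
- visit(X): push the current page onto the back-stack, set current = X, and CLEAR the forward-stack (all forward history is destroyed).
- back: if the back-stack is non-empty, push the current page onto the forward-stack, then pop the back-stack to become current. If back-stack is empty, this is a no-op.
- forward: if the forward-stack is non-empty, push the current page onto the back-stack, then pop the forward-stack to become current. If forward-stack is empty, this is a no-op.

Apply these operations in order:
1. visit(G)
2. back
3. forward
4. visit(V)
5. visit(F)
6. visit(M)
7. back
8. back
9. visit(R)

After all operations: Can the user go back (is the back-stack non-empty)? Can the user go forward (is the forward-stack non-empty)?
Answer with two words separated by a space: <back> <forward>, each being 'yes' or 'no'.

After 1 (visit(G)): cur=G back=1 fwd=0
After 2 (back): cur=HOME back=0 fwd=1
After 3 (forward): cur=G back=1 fwd=0
After 4 (visit(V)): cur=V back=2 fwd=0
After 5 (visit(F)): cur=F back=3 fwd=0
After 6 (visit(M)): cur=M back=4 fwd=0
After 7 (back): cur=F back=3 fwd=1
After 8 (back): cur=V back=2 fwd=2
After 9 (visit(R)): cur=R back=3 fwd=0

Answer: yes no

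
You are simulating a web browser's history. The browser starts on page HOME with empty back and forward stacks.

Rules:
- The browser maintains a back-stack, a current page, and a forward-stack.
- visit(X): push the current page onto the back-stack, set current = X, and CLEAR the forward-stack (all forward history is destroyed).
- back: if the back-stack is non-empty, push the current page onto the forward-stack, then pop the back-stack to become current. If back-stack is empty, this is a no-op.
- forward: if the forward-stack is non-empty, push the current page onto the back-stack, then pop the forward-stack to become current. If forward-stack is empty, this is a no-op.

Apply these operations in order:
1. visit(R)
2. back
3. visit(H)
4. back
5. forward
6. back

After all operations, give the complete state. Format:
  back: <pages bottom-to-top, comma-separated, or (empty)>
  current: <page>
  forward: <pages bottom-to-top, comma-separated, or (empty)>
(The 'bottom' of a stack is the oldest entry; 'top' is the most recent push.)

Answer: back: (empty)
current: HOME
forward: H

Derivation:
After 1 (visit(R)): cur=R back=1 fwd=0
After 2 (back): cur=HOME back=0 fwd=1
After 3 (visit(H)): cur=H back=1 fwd=0
After 4 (back): cur=HOME back=0 fwd=1
After 5 (forward): cur=H back=1 fwd=0
After 6 (back): cur=HOME back=0 fwd=1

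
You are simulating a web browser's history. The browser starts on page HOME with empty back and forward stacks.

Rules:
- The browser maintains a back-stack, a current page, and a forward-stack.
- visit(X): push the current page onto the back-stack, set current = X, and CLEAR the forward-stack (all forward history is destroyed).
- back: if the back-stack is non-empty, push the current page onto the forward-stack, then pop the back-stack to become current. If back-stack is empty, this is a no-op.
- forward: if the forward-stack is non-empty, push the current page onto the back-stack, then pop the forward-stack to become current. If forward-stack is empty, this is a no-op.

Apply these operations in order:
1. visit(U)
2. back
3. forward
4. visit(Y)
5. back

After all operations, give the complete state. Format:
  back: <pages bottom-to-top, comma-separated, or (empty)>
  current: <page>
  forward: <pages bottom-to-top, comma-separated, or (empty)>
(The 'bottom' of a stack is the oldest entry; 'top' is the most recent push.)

After 1 (visit(U)): cur=U back=1 fwd=0
After 2 (back): cur=HOME back=0 fwd=1
After 3 (forward): cur=U back=1 fwd=0
After 4 (visit(Y)): cur=Y back=2 fwd=0
After 5 (back): cur=U back=1 fwd=1

Answer: back: HOME
current: U
forward: Y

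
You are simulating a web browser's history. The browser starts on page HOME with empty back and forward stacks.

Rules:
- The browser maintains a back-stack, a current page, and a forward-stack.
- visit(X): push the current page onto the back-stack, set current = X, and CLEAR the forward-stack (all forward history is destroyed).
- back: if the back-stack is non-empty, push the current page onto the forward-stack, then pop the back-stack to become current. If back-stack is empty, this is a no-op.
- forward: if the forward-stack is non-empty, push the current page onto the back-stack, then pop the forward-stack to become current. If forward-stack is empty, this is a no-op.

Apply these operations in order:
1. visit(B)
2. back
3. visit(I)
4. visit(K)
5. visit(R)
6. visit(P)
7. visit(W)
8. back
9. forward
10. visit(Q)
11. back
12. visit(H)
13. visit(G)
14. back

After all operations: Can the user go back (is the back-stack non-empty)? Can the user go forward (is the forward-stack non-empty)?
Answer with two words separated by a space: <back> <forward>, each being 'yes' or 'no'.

After 1 (visit(B)): cur=B back=1 fwd=0
After 2 (back): cur=HOME back=0 fwd=1
After 3 (visit(I)): cur=I back=1 fwd=0
After 4 (visit(K)): cur=K back=2 fwd=0
After 5 (visit(R)): cur=R back=3 fwd=0
After 6 (visit(P)): cur=P back=4 fwd=0
After 7 (visit(W)): cur=W back=5 fwd=0
After 8 (back): cur=P back=4 fwd=1
After 9 (forward): cur=W back=5 fwd=0
After 10 (visit(Q)): cur=Q back=6 fwd=0
After 11 (back): cur=W back=5 fwd=1
After 12 (visit(H)): cur=H back=6 fwd=0
After 13 (visit(G)): cur=G back=7 fwd=0
After 14 (back): cur=H back=6 fwd=1

Answer: yes yes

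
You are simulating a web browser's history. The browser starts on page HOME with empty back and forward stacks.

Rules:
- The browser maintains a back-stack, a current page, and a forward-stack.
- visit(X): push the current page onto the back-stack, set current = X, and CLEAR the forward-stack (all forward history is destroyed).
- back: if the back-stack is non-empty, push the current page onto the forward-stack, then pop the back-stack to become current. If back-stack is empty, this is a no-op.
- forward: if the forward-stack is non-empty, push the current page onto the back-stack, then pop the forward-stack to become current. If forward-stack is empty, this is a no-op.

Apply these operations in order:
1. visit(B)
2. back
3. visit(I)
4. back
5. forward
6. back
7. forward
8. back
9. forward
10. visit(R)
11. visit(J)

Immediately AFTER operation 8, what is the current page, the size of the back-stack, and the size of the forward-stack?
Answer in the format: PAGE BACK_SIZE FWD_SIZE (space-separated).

After 1 (visit(B)): cur=B back=1 fwd=0
After 2 (back): cur=HOME back=0 fwd=1
After 3 (visit(I)): cur=I back=1 fwd=0
After 4 (back): cur=HOME back=0 fwd=1
After 5 (forward): cur=I back=1 fwd=0
After 6 (back): cur=HOME back=0 fwd=1
After 7 (forward): cur=I back=1 fwd=0
After 8 (back): cur=HOME back=0 fwd=1

HOME 0 1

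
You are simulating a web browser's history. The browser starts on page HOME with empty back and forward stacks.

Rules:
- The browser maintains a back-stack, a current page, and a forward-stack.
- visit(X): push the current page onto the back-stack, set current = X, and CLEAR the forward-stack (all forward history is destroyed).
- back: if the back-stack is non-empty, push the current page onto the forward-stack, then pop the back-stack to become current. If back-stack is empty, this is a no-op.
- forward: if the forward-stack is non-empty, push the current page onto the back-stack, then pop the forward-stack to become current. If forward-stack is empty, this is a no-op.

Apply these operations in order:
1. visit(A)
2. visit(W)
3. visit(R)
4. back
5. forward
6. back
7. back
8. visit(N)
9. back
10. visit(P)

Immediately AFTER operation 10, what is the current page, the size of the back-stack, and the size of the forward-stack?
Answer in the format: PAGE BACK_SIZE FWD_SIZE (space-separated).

After 1 (visit(A)): cur=A back=1 fwd=0
After 2 (visit(W)): cur=W back=2 fwd=0
After 3 (visit(R)): cur=R back=3 fwd=0
After 4 (back): cur=W back=2 fwd=1
After 5 (forward): cur=R back=3 fwd=0
After 6 (back): cur=W back=2 fwd=1
After 7 (back): cur=A back=1 fwd=2
After 8 (visit(N)): cur=N back=2 fwd=0
After 9 (back): cur=A back=1 fwd=1
After 10 (visit(P)): cur=P back=2 fwd=0

P 2 0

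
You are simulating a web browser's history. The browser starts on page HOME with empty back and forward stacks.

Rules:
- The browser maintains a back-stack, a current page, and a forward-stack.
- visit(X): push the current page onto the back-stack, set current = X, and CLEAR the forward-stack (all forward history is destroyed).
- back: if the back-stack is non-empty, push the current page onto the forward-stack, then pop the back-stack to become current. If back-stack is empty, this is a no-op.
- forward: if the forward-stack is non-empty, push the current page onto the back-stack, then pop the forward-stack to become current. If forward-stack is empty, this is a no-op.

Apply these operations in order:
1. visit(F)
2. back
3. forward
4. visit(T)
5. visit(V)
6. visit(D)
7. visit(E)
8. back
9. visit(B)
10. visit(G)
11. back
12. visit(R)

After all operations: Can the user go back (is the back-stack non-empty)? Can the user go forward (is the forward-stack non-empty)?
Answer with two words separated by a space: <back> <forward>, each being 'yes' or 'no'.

After 1 (visit(F)): cur=F back=1 fwd=0
After 2 (back): cur=HOME back=0 fwd=1
After 3 (forward): cur=F back=1 fwd=0
After 4 (visit(T)): cur=T back=2 fwd=0
After 5 (visit(V)): cur=V back=3 fwd=0
After 6 (visit(D)): cur=D back=4 fwd=0
After 7 (visit(E)): cur=E back=5 fwd=0
After 8 (back): cur=D back=4 fwd=1
After 9 (visit(B)): cur=B back=5 fwd=0
After 10 (visit(G)): cur=G back=6 fwd=0
After 11 (back): cur=B back=5 fwd=1
After 12 (visit(R)): cur=R back=6 fwd=0

Answer: yes no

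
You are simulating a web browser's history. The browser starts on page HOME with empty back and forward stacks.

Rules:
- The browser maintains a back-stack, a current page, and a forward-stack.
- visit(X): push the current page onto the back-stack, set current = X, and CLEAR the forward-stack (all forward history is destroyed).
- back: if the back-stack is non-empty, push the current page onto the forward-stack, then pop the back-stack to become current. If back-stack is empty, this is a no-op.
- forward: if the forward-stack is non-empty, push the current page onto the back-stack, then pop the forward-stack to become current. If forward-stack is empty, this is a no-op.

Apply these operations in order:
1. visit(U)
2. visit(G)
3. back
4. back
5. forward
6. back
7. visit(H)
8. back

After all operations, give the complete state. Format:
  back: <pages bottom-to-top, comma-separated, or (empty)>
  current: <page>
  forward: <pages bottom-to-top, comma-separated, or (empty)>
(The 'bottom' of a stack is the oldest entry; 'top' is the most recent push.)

Answer: back: (empty)
current: HOME
forward: H

Derivation:
After 1 (visit(U)): cur=U back=1 fwd=0
After 2 (visit(G)): cur=G back=2 fwd=0
After 3 (back): cur=U back=1 fwd=1
After 4 (back): cur=HOME back=0 fwd=2
After 5 (forward): cur=U back=1 fwd=1
After 6 (back): cur=HOME back=0 fwd=2
After 7 (visit(H)): cur=H back=1 fwd=0
After 8 (back): cur=HOME back=0 fwd=1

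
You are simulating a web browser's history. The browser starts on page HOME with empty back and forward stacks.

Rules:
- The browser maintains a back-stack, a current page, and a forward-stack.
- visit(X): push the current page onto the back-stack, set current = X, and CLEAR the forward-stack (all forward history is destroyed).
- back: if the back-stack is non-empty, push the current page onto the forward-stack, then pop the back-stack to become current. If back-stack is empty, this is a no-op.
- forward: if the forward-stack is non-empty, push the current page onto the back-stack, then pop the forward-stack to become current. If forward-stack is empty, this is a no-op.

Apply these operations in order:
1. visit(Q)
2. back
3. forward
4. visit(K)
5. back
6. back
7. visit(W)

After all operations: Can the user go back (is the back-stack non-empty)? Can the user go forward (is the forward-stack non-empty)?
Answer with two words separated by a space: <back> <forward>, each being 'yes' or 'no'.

Answer: yes no

Derivation:
After 1 (visit(Q)): cur=Q back=1 fwd=0
After 2 (back): cur=HOME back=0 fwd=1
After 3 (forward): cur=Q back=1 fwd=0
After 4 (visit(K)): cur=K back=2 fwd=0
After 5 (back): cur=Q back=1 fwd=1
After 6 (back): cur=HOME back=0 fwd=2
After 7 (visit(W)): cur=W back=1 fwd=0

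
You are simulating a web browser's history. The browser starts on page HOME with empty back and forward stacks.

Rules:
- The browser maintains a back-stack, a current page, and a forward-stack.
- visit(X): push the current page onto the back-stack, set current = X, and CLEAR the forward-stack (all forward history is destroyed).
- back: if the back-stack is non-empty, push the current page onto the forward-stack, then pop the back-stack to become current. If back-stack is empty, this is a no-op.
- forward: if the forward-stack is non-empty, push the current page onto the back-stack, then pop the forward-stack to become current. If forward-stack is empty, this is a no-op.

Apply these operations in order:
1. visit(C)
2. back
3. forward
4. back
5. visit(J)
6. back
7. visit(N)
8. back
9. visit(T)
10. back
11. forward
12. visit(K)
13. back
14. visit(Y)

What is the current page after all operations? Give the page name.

Answer: Y

Derivation:
After 1 (visit(C)): cur=C back=1 fwd=0
After 2 (back): cur=HOME back=0 fwd=1
After 3 (forward): cur=C back=1 fwd=0
After 4 (back): cur=HOME back=0 fwd=1
After 5 (visit(J)): cur=J back=1 fwd=0
After 6 (back): cur=HOME back=0 fwd=1
After 7 (visit(N)): cur=N back=1 fwd=0
After 8 (back): cur=HOME back=0 fwd=1
After 9 (visit(T)): cur=T back=1 fwd=0
After 10 (back): cur=HOME back=0 fwd=1
After 11 (forward): cur=T back=1 fwd=0
After 12 (visit(K)): cur=K back=2 fwd=0
After 13 (back): cur=T back=1 fwd=1
After 14 (visit(Y)): cur=Y back=2 fwd=0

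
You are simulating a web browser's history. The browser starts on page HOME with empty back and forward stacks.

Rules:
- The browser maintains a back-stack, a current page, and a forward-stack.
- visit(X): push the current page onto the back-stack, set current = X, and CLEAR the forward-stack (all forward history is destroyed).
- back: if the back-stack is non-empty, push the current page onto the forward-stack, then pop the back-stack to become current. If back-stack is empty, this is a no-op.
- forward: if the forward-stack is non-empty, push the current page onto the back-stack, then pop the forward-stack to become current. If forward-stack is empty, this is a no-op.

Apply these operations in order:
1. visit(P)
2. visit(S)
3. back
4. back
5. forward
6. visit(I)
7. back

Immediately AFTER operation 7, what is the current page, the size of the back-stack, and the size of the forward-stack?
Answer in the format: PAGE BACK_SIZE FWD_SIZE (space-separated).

After 1 (visit(P)): cur=P back=1 fwd=0
After 2 (visit(S)): cur=S back=2 fwd=0
After 3 (back): cur=P back=1 fwd=1
After 4 (back): cur=HOME back=0 fwd=2
After 5 (forward): cur=P back=1 fwd=1
After 6 (visit(I)): cur=I back=2 fwd=0
After 7 (back): cur=P back=1 fwd=1

P 1 1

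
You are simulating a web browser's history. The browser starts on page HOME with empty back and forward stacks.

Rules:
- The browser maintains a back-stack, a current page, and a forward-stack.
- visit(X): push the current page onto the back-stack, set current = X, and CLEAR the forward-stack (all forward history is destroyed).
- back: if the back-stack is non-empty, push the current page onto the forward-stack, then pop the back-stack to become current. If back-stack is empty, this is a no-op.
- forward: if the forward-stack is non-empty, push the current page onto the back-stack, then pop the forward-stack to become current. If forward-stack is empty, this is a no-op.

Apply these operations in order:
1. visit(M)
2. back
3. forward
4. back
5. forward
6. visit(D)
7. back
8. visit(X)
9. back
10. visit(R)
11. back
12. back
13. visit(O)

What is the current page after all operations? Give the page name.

Answer: O

Derivation:
After 1 (visit(M)): cur=M back=1 fwd=0
After 2 (back): cur=HOME back=0 fwd=1
After 3 (forward): cur=M back=1 fwd=0
After 4 (back): cur=HOME back=0 fwd=1
After 5 (forward): cur=M back=1 fwd=0
After 6 (visit(D)): cur=D back=2 fwd=0
After 7 (back): cur=M back=1 fwd=1
After 8 (visit(X)): cur=X back=2 fwd=0
After 9 (back): cur=M back=1 fwd=1
After 10 (visit(R)): cur=R back=2 fwd=0
After 11 (back): cur=M back=1 fwd=1
After 12 (back): cur=HOME back=0 fwd=2
After 13 (visit(O)): cur=O back=1 fwd=0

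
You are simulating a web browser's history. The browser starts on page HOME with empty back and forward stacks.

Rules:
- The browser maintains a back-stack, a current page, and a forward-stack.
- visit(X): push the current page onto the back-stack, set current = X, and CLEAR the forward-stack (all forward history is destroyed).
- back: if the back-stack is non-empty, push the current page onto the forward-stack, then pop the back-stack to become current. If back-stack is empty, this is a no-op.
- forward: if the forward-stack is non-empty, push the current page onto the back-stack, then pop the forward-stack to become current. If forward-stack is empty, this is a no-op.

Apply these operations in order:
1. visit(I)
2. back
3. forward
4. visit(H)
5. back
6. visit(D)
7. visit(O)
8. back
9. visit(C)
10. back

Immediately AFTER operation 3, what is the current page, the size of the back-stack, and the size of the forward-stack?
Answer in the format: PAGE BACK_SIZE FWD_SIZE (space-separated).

After 1 (visit(I)): cur=I back=1 fwd=0
After 2 (back): cur=HOME back=0 fwd=1
After 3 (forward): cur=I back=1 fwd=0

I 1 0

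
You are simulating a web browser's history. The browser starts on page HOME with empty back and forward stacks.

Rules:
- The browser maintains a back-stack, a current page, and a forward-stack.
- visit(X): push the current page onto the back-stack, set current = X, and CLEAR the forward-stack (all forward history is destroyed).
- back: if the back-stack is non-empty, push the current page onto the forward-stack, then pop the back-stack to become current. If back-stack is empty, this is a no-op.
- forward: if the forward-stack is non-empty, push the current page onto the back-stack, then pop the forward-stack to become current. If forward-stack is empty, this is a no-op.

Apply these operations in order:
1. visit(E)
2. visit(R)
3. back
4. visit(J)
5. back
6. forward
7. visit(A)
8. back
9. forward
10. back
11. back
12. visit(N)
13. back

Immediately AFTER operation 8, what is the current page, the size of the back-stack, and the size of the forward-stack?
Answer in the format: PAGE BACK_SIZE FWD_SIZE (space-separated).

After 1 (visit(E)): cur=E back=1 fwd=0
After 2 (visit(R)): cur=R back=2 fwd=0
After 3 (back): cur=E back=1 fwd=1
After 4 (visit(J)): cur=J back=2 fwd=0
After 5 (back): cur=E back=1 fwd=1
After 6 (forward): cur=J back=2 fwd=0
After 7 (visit(A)): cur=A back=3 fwd=0
After 8 (back): cur=J back=2 fwd=1

J 2 1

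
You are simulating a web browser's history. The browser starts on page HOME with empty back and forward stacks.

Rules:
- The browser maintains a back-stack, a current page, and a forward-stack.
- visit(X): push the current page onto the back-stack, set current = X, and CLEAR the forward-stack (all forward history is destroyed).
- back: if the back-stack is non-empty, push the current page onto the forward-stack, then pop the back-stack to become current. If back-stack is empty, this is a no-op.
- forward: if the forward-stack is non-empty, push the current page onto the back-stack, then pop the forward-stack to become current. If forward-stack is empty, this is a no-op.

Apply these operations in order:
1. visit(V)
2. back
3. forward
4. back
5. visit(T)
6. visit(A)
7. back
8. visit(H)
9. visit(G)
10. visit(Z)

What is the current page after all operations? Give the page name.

After 1 (visit(V)): cur=V back=1 fwd=0
After 2 (back): cur=HOME back=0 fwd=1
After 3 (forward): cur=V back=1 fwd=0
After 4 (back): cur=HOME back=0 fwd=1
After 5 (visit(T)): cur=T back=1 fwd=0
After 6 (visit(A)): cur=A back=2 fwd=0
After 7 (back): cur=T back=1 fwd=1
After 8 (visit(H)): cur=H back=2 fwd=0
After 9 (visit(G)): cur=G back=3 fwd=0
After 10 (visit(Z)): cur=Z back=4 fwd=0

Answer: Z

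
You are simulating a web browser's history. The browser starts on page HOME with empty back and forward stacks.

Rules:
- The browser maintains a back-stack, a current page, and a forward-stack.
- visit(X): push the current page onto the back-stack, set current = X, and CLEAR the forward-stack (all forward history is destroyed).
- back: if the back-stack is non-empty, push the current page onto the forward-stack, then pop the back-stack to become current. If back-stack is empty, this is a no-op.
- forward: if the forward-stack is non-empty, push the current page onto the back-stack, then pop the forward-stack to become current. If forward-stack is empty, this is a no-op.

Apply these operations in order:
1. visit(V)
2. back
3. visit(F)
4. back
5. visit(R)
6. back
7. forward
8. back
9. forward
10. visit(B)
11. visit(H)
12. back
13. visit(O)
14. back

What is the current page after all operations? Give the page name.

After 1 (visit(V)): cur=V back=1 fwd=0
After 2 (back): cur=HOME back=0 fwd=1
After 3 (visit(F)): cur=F back=1 fwd=0
After 4 (back): cur=HOME back=0 fwd=1
After 5 (visit(R)): cur=R back=1 fwd=0
After 6 (back): cur=HOME back=0 fwd=1
After 7 (forward): cur=R back=1 fwd=0
After 8 (back): cur=HOME back=0 fwd=1
After 9 (forward): cur=R back=1 fwd=0
After 10 (visit(B)): cur=B back=2 fwd=0
After 11 (visit(H)): cur=H back=3 fwd=0
After 12 (back): cur=B back=2 fwd=1
After 13 (visit(O)): cur=O back=3 fwd=0
After 14 (back): cur=B back=2 fwd=1

Answer: B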